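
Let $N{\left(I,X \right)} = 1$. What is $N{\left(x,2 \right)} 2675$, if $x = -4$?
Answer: $2675$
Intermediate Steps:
$N{\left(x,2 \right)} 2675 = 1 \cdot 2675 = 2675$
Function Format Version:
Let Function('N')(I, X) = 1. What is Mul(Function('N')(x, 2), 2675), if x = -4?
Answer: 2675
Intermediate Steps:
Mul(Function('N')(x, 2), 2675) = Mul(1, 2675) = 2675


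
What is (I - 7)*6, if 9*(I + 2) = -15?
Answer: -64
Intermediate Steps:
I = -11/3 (I = -2 + (1/9)*(-15) = -2 - 5/3 = -11/3 ≈ -3.6667)
(I - 7)*6 = (-11/3 - 7)*6 = -32/3*6 = -64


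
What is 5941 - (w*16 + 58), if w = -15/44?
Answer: 64773/11 ≈ 5888.5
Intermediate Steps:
w = -15/44 (w = -15*1/44 = -15/44 ≈ -0.34091)
5941 - (w*16 + 58) = 5941 - (-15/44*16 + 58) = 5941 - (-60/11 + 58) = 5941 - 1*578/11 = 5941 - 578/11 = 64773/11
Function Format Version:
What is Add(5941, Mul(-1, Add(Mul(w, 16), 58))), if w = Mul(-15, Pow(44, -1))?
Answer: Rational(64773, 11) ≈ 5888.5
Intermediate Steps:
w = Rational(-15, 44) (w = Mul(-15, Rational(1, 44)) = Rational(-15, 44) ≈ -0.34091)
Add(5941, Mul(-1, Add(Mul(w, 16), 58))) = Add(5941, Mul(-1, Add(Mul(Rational(-15, 44), 16), 58))) = Add(5941, Mul(-1, Add(Rational(-60, 11), 58))) = Add(5941, Mul(-1, Rational(578, 11))) = Add(5941, Rational(-578, 11)) = Rational(64773, 11)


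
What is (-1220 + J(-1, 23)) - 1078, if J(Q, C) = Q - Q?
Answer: -2298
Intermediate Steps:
J(Q, C) = 0
(-1220 + J(-1, 23)) - 1078 = (-1220 + 0) - 1078 = -1220 - 1078 = -2298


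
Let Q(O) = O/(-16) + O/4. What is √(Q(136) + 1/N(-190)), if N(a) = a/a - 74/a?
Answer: √114213/66 ≈ 5.1205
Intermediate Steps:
N(a) = 1 - 74/a
Q(O) = 3*O/16 (Q(O) = O*(-1/16) + O*(¼) = -O/16 + O/4 = 3*O/16)
√(Q(136) + 1/N(-190)) = √((3/16)*136 + 1/((-74 - 190)/(-190))) = √(51/2 + 1/(-1/190*(-264))) = √(51/2 + 1/(132/95)) = √(51/2 + 95/132) = √(3461/132) = √114213/66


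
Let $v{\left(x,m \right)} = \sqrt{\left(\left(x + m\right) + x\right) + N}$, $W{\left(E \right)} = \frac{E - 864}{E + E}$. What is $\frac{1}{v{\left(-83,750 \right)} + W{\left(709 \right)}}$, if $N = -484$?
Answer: $\frac{1418}{14025} \approx 0.10111$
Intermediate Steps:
$W{\left(E \right)} = \frac{-864 + E}{2 E}$
$v{\left(x,m \right)} = \sqrt{-484 + m + 2 x}$ ($v{\left(x,m \right)} = \sqrt{\left(\left(x + m\right) + x\right) - 484} = \sqrt{\left(\left(m + x\right) + x\right) - 484} = \sqrt{\left(m + 2 x\right) - 484} = \sqrt{-484 + m + 2 x}$)
$\frac{1}{v{\left(-83,750 \right)} + W{\left(709 \right)}} = \frac{1}{\sqrt{-484 + 750 + 2 \left(-83\right)} + \frac{-864 + 709}{2 \cdot 709}} = \frac{1}{\sqrt{-484 + 750 - 166} + \frac{1}{2} \cdot \frac{1}{709} \left(-155\right)} = \frac{1}{\sqrt{100} - \frac{155}{1418}} = \frac{1}{10 - \frac{155}{1418}} = \frac{1}{\frac{14025}{1418}} = \frac{1418}{14025}$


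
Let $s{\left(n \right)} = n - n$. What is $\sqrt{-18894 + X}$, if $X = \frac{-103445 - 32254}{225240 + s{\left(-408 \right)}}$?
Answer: $\frac{i \sqrt{26627248753810}}{37540} \approx 137.46 i$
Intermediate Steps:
$s{\left(n \right)} = 0$
$X = - \frac{45233}{75080}$ ($X = \frac{-103445 - 32254}{225240 + 0} = - \frac{135699}{225240} = \left(-135699\right) \frac{1}{225240} = - \frac{45233}{75080} \approx -0.60246$)
$\sqrt{-18894 + X} = \sqrt{-18894 - \frac{45233}{75080}} = \sqrt{- \frac{1418606753}{75080}} = \frac{i \sqrt{26627248753810}}{37540}$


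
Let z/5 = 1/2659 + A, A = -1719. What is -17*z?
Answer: 388519700/2659 ≈ 1.4612e+5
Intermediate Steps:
z = -22854100/2659 (z = 5*(1/2659 - 1719) = 5*(-4570820/2659) = -22854100/2659 ≈ -8595.0)
-17*z = -17*(-22854100/2659) = 388519700/2659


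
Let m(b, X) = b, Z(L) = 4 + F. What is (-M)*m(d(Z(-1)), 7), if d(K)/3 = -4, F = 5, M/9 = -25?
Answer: -2700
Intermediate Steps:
M = -225 (M = 9*(-25) = -225)
Z(L) = 9 (Z(L) = 4 + 5 = 9)
d(K) = -12 (d(K) = 3*(-4) = -12)
(-M)*m(d(Z(-1)), 7) = -1*(-225)*(-12) = 225*(-12) = -2700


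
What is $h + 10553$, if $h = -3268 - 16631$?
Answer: $-9346$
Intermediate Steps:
$h = -19899$
$h + 10553 = -19899 + 10553 = -9346$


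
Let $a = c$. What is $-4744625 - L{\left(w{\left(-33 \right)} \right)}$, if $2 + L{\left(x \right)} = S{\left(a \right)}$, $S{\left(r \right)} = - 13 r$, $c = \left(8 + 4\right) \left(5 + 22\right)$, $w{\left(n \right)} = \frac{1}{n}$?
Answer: $-4740411$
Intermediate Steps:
$c = 324$ ($c = 12 \cdot 27 = 324$)
$a = 324$
$L{\left(x \right)} = -4214$ ($L{\left(x \right)} = -2 - 4212 = -4214$)
$-4744625 - L{\left(w{\left(-33 \right)} \right)} = -4744625 - -4214 = -4744625 + 4214 = -4740411$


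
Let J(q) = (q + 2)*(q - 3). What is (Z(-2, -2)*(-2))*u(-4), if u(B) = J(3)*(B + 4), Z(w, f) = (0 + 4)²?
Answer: 0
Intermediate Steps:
Z(w, f) = 16 (Z(w, f) = 4² = 16)
J(q) = (-3 + q)*(2 + q) (J(q) = (2 + q)*(-3 + q) = (-3 + q)*(2 + q))
u(B) = 0 (u(B) = (-6 + 3² - 1*3)*(B + 4) = (-6 + 9 - 3)*(4 + B) = 0*(4 + B) = 0)
(Z(-2, -2)*(-2))*u(-4) = (16*(-2))*0 = -32*0 = 0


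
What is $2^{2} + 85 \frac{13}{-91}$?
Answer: $- \frac{57}{7} \approx -8.1429$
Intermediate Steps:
$2^{2} + 85 \frac{13}{-91} = 4 + 85 \cdot 13 \left(- \frac{1}{91}\right) = 4 + 85 \left(- \frac{1}{7}\right) = 4 - \frac{85}{7} = - \frac{57}{7}$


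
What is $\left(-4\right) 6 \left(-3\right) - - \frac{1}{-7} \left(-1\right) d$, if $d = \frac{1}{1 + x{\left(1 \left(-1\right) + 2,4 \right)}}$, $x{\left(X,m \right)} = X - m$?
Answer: $\frac{1007}{14} \approx 71.929$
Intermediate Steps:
$d = - \frac{1}{2}$ ($d = \frac{1}{1 + \left(\left(1 \left(-1\right) + 2\right) - 4\right)} = \frac{1}{1 + \left(\left(-1 + 2\right) - 4\right)} = \frac{1}{1 + \left(1 - 4\right)} = \frac{1}{1 - 3} = \frac{1}{-2} = - \frac{1}{2} \approx -0.5$)
$\left(-4\right) 6 \left(-3\right) - - \frac{1}{-7} \left(-1\right) d = \left(-4\right) 6 \left(-3\right) - - \frac{1}{-7} \left(-1\right) \left(- \frac{1}{2}\right) = \left(-24\right) \left(-3\right) - \left(-1\right) \left(- \frac{1}{7}\right) \left(-1\right) \left(- \frac{1}{2}\right) = 72 - \frac{1}{7} \left(-1\right) \left(- \frac{1}{2}\right) = 72 - \left(- \frac{1}{7}\right) \left(- \frac{1}{2}\right) = 72 - \frac{1}{14} = \frac{1007}{14}$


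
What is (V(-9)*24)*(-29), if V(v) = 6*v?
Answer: 37584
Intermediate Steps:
(V(-9)*24)*(-29) = ((6*(-9))*24)*(-29) = -54*24*(-29) = -1296*(-29) = 37584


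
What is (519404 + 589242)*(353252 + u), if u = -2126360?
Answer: -1965749091768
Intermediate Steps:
(519404 + 589242)*(353252 + u) = (519404 + 589242)*(353252 - 2126360) = 1108646*(-1773108) = -1965749091768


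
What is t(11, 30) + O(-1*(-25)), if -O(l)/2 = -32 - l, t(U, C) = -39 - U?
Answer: 64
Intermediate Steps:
O(l) = 64 + 2*l (O(l) = -2*(-32 - l) = 64 + 2*l)
t(11, 30) + O(-1*(-25)) = (-39 - 1*11) + (64 + 2*(-1*(-25))) = (-39 - 11) + (64 + 2*25) = -50 + (64 + 50) = -50 + 114 = 64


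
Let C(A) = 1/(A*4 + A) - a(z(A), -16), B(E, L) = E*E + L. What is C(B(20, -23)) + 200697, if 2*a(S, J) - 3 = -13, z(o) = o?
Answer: 378323271/1885 ≈ 2.0070e+5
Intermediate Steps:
B(E, L) = L + E² (B(E, L) = E² + L = L + E²)
a(S, J) = -5 (a(S, J) = 3/2 + (½)*(-13) = 3/2 - 13/2 = -5)
C(A) = 5 + 1/(5*A) (C(A) = 1/(A*4 + A) - 1*(-5) = 1/(4*A + A) + 5 = 1/(5*A) + 5 = 5 + 1/(5*A))
C(B(20, -23)) + 200697 = (5 + 1/(5*(-23 + 20²))) + 200697 = (5 + 1/(5*(-23 + 400))) + 200697 = (5 + (⅕)/377) + 200697 = (5 + (⅕)*(1/377)) + 200697 = (5 + 1/1885) + 200697 = 9426/1885 + 200697 = 378323271/1885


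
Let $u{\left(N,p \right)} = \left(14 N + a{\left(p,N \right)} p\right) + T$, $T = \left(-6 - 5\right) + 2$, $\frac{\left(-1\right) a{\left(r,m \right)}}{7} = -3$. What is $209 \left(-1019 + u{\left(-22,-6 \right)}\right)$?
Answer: $-305558$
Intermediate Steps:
$a{\left(r,m \right)} = 21$ ($a{\left(r,m \right)} = \left(-7\right) \left(-3\right) = 21$)
$T = -9$ ($T = -11 + 2 = -9$)
$u{\left(N,p \right)} = -9 + 14 N + 21 p$ ($u{\left(N,p \right)} = \left(14 N + 21 p\right) - 9 = -9 + 14 N + 21 p$)
$209 \left(-1019 + u{\left(-22,-6 \right)}\right) = 209 \left(-1019 + \left(-9 + 14 \left(-22\right) + 21 \left(-6\right)\right)\right) = 209 \left(-1019 - 443\right) = 209 \left(-1462\right) = -305558$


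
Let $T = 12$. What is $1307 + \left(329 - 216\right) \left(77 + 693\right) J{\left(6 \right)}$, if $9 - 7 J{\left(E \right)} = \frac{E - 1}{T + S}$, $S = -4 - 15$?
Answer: $\frac{854389}{7} \approx 1.2206 \cdot 10^{5}$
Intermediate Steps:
$S = -19$ ($S = -4 - 15 = -19$)
$J{\left(E \right)} = \frac{62}{49} + \frac{E}{49}$ ($J{\left(E \right)} = \frac{9}{7} - \frac{\left(E - 1\right) \frac{1}{12 - 19}}{7} = \frac{9}{7} - \frac{\left(-1 + E\right) \frac{1}{-7}}{7} = \frac{9}{7} - \frac{\left(-1 + E\right) \left(- \frac{1}{7}\right)}{7} = \frac{9}{7} - \frac{\frac{1}{7} - \frac{E}{7}}{7} = \frac{9}{7} + \left(- \frac{1}{49} + \frac{E}{49}\right) = \frac{62}{49} + \frac{E}{49}$)
$1307 + \left(329 - 216\right) \left(77 + 693\right) J{\left(6 \right)} = 1307 + \left(329 - 216\right) \left(77 + 693\right) \left(\frac{62}{49} + \frac{1}{49} \cdot 6\right) = 1307 + 113 \cdot 770 \left(\frac{62}{49} + \frac{6}{49}\right) = 1307 + 87010 \cdot \frac{68}{49} = 1307 + \frac{845240}{7} = \frac{854389}{7}$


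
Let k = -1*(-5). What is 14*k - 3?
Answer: 67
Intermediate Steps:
k = 5
14*k - 3 = 14*5 - 3 = 70 - 3 = 67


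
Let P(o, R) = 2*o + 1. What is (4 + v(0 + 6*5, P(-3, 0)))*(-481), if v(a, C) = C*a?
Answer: 70226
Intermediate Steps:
P(o, R) = 1 + 2*o
(4 + v(0 + 6*5, P(-3, 0)))*(-481) = (4 + (1 + 2*(-3))*(0 + 6*5))*(-481) = (4 + (1 - 6)*(0 + 30))*(-481) = (4 - 5*30)*(-481) = (4 - 150)*(-481) = -146*(-481) = 70226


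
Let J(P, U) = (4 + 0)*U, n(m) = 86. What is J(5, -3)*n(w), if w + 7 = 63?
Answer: -1032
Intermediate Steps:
w = 56 (w = -7 + 63 = 56)
J(P, U) = 4*U
J(5, -3)*n(w) = (4*(-3))*86 = -12*86 = -1032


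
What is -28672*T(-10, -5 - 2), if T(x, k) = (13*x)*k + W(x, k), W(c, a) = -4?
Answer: -25976832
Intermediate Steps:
T(x, k) = -4 + 13*k*x (T(x, k) = (13*x)*k - 4 = 13*k*x - 4 = -4 + 13*k*x)
-28672*T(-10, -5 - 2) = -28672*(-4 + 13*(-5 - 2)*(-10)) = -28672*(-4 + 13*(-7)*(-10)) = -28672*(-4 + 910) = -28672*906 = -25976832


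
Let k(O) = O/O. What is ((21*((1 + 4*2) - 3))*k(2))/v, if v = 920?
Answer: 63/460 ≈ 0.13696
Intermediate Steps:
k(O) = 1
((21*((1 + 4*2) - 3))*k(2))/v = ((21*((1 + 4*2) - 3))*1)/920 = ((21*((1 + 8) - 3))*1)*(1/920) = ((21*(9 - 3))*1)*(1/920) = ((21*6)*1)*(1/920) = (126*1)*(1/920) = 126*(1/920) = 63/460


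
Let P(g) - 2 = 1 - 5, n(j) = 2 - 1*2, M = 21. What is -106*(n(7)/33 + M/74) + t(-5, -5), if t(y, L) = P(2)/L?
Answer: -5491/185 ≈ -29.681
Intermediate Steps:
n(j) = 0 (n(j) = 2 - 2 = 0)
P(g) = -2 (P(g) = 2 + (1 - 5) = 2 - 4 = -2)
t(y, L) = -2/L
-106*(n(7)/33 + M/74) + t(-5, -5) = -106*(0/33 + 21/74) - 2/(-5) = -106*(0*(1/33) + 21*(1/74)) - 2*(-⅕) = -106*(0 + 21/74) + ⅖ = -106*21/74 + ⅖ = -1113/37 + ⅖ = -5491/185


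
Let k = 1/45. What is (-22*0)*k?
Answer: 0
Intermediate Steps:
k = 1/45 ≈ 0.022222
(-22*0)*k = -22*0*(1/45) = 0*(1/45) = 0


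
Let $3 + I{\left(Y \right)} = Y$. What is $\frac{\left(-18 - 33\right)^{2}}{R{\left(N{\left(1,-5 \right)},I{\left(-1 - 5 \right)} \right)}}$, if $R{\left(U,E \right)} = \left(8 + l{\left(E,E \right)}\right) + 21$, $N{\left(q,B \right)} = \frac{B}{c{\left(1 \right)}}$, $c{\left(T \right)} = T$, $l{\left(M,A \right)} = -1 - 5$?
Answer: $\frac{2601}{23} \approx 113.09$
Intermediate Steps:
$l{\left(M,A \right)} = -6$ ($l{\left(M,A \right)} = -1 - 5 = -6$)
$I{\left(Y \right)} = -3 + Y$
$N{\left(q,B \right)} = B$ ($N{\left(q,B \right)} = \frac{B}{1} = B 1 = B$)
$R{\left(U,E \right)} = 23$ ($R{\left(U,E \right)} = \left(8 - 6\right) + 21 = 2 + 21 = 23$)
$\frac{\left(-18 - 33\right)^{2}}{R{\left(N{\left(1,-5 \right)},I{\left(-1 - 5 \right)} \right)}} = \frac{\left(-18 - 33\right)^{2}}{23} = \left(-51\right)^{2} \cdot \frac{1}{23} = 2601 \cdot \frac{1}{23} = \frac{2601}{23}$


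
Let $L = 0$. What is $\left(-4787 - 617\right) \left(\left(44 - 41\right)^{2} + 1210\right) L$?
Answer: $0$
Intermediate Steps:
$\left(-4787 - 617\right) \left(\left(44 - 41\right)^{2} + 1210\right) L = \left(-4787 - 617\right) \left(\left(44 - 41\right)^{2} + 1210\right) 0 = - 5404 \left(3^{2} + 1210\right) 0 = - 5404 \left(9 + 1210\right) 0 = \left(-5404\right) 1219 \cdot 0 = \left(-6587476\right) 0 = 0$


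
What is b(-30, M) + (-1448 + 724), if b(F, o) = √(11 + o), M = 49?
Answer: -724 + 2*√15 ≈ -716.25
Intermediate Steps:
b(-30, M) + (-1448 + 724) = √(11 + 49) + (-1448 + 724) = √60 - 724 = 2*√15 - 724 = -724 + 2*√15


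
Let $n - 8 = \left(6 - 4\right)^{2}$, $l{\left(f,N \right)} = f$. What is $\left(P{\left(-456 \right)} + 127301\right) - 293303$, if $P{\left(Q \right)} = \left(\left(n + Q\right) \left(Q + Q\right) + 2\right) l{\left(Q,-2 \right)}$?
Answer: $-184814082$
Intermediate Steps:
$n = 12$ ($n = 8 + \left(6 - 4\right)^{2} = 8 + 2^{2} = 8 + 4 = 12$)
$P{\left(Q \right)} = Q \left(2 + 2 Q \left(12 + Q\right)\right)$ ($P{\left(Q \right)} = \left(\left(12 + Q\right) \left(Q + Q\right) + 2\right) Q = \left(\left(12 + Q\right) 2 Q + 2\right) Q = \left(2 Q \left(12 + Q\right) + 2\right) Q = \left(2 + 2 Q \left(12 + Q\right)\right) Q = Q \left(2 + 2 Q \left(12 + Q\right)\right)$)
$\left(P{\left(-456 \right)} + 127301\right) - 293303 = \left(2 \left(-456\right) \left(1 + \left(-456\right)^{2} + 12 \left(-456\right)\right) + 127301\right) - 293303 = \left(2 \left(-456\right) \left(1 + 207936 - 5472\right) + 127301\right) - 293303 = \left(2 \left(-456\right) 202465 + 127301\right) - 293303 = \left(-184648080 + 127301\right) - 293303 = -184520779 - 293303 = -184814082$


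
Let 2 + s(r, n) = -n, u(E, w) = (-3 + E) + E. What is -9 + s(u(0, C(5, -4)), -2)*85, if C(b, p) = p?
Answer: -9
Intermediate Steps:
u(E, w) = -3 + 2*E
s(r, n) = -2 - n
-9 + s(u(0, C(5, -4)), -2)*85 = -9 + (-2 - 1*(-2))*85 = -9 + (-2 + 2)*85 = -9 + 0*85 = -9 + 0 = -9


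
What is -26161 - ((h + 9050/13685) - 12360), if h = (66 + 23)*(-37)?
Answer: -28762206/2737 ≈ -10509.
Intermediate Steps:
h = -3293 (h = 89*(-37) = -3293)
-26161 - ((h + 9050/13685) - 12360) = -26161 - ((-3293 + 9050/13685) - 12360) = -26161 - ((-3293 + 9050*(1/13685)) - 12360) = -26161 - ((-3293 + 1810/2737) - 12360) = -26161 - (-9011131/2737 - 12360) = -26161 - 1*(-42840451/2737) = -26161 + 42840451/2737 = -28762206/2737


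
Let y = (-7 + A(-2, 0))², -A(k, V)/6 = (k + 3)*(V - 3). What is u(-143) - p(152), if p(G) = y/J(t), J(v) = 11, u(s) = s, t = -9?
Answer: -154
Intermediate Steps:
A(k, V) = -6*(-3 + V)*(3 + k) (A(k, V) = -6*(k + 3)*(V - 3) = -6*(3 + k)*(-3 + V) = -6*(-3 + V)*(3 + k))
y = 121 (y = (-7 + (54 - 18*0 + 18*(-2) - 6*0*(-2)))² = (-7 + (54 + 0 - 36 + 0))² = (-7 + 18)² = 11² = 121)
p(G) = 11 (p(G) = 121/11 = 121*(1/11) = 11)
u(-143) - p(152) = -143 - 1*11 = -143 - 11 = -154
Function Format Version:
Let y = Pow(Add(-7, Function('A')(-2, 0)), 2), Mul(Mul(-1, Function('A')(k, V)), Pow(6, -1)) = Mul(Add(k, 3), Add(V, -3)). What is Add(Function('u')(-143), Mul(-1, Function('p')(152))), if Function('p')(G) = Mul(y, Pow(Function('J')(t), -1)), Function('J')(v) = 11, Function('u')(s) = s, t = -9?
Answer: -154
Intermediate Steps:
Function('A')(k, V) = Mul(-6, Add(-3, V), Add(3, k)) (Function('A')(k, V) = Mul(-6, Mul(Add(k, 3), Add(V, -3))) = Mul(-6, Mul(Add(3, k), Add(-3, V))) = Mul(-6, Mul(Add(-3, V), Add(3, k))) = Mul(-6, Add(-3, V), Add(3, k)))
y = 121 (y = Pow(Add(-7, Add(54, Mul(-18, 0), Mul(18, -2), Mul(-6, 0, -2))), 2) = Pow(Add(-7, Add(54, 0, -36, 0)), 2) = Pow(Add(-7, 18), 2) = Pow(11, 2) = 121)
Function('p')(G) = 11 (Function('p')(G) = Mul(121, Pow(11, -1)) = Mul(121, Rational(1, 11)) = 11)
Add(Function('u')(-143), Mul(-1, Function('p')(152))) = Add(-143, Mul(-1, 11)) = Add(-143, -11) = -154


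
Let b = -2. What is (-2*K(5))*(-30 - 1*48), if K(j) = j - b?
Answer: 1092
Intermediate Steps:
K(j) = 2 + j (K(j) = j - 1*(-2) = j + 2 = 2 + j)
(-2*K(5))*(-30 - 1*48) = (-2*(2 + 5))*(-30 - 1*48) = (-2*7)*(-30 - 48) = -14*(-78) = 1092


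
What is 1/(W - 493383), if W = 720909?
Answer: 1/227526 ≈ 4.3951e-6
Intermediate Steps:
1/(W - 493383) = 1/(720909 - 493383) = 1/227526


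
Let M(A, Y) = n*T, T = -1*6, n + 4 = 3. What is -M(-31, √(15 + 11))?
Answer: -6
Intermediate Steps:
n = -1 (n = -4 + 3 = -1)
T = -6
M(A, Y) = 6 (M(A, Y) = -1*(-6) = 6)
-M(-31, √(15 + 11)) = -1*6 = -6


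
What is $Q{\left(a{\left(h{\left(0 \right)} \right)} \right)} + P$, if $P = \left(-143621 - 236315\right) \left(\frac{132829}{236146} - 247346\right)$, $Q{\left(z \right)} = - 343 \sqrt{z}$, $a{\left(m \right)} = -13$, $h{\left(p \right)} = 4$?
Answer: $\frac{11095961672188016}{118073} - 343 i \sqrt{13} \approx 9.3975 \cdot 10^{10} - 1236.7 i$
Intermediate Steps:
$P = \frac{11095961672188016}{118073}$ ($P = - 379936 \left(132829 \cdot \frac{1}{236146} - 247346\right) = - 379936 \left(\frac{132829}{236146} - 247346\right) = \left(-379936\right) \left(- \frac{58409635687}{236146}\right) = \frac{11095961672188016}{118073} \approx 9.3975 \cdot 10^{10}$)
$Q{\left(a{\left(h{\left(0 \right)} \right)} \right)} + P = - 343 \sqrt{-13} + \frac{11095961672188016}{118073} = - 343 i \sqrt{13} + \frac{11095961672188016}{118073} = \frac{11095961672188016}{118073} - 343 i \sqrt{13}$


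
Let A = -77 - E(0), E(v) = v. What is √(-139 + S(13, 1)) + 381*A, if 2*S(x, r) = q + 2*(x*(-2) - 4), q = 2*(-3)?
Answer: -29337 + 2*I*√43 ≈ -29337.0 + 13.115*I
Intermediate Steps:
q = -6
S(x, r) = -7 - 2*x (S(x, r) = (-6 + 2*(x*(-2) - 4))/2 = (-6 + 2*(-2*x - 4))/2 = (-6 + 2*(-4 - 2*x))/2 = (-6 + (-8 - 4*x))/2 = (-14 - 4*x)/2 = -7 - 2*x)
A = -77 (A = -77 - 1*0 = -77 + 0 = -77)
√(-139 + S(13, 1)) + 381*A = √(-139 + (-7 - 2*13)) + 381*(-77) = √(-139 + (-7 - 26)) - 29337 = √(-139 - 33) - 29337 = √(-172) - 29337 = 2*I*√43 - 29337 = -29337 + 2*I*√43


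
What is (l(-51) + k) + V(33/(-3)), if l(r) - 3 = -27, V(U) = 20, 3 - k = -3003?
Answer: 3002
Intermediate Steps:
k = 3006 (k = 3 - 1*(-3003) = 3 + 3003 = 3006)
l(r) = -24 (l(r) = 3 - 27 = -24)
(l(-51) + k) + V(33/(-3)) = (-24 + 3006) + 20 = 2982 + 20 = 3002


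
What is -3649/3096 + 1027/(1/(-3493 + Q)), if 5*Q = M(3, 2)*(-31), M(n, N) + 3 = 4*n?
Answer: -56418698693/15480 ≈ -3.6446e+6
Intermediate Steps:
M(n, N) = -3 + 4*n
Q = -279/5 (Q = ((-3 + 4*3)*(-31))/5 = ((-3 + 12)*(-31))/5 = (9*(-31))/5 = (⅕)*(-279) = -279/5 ≈ -55.800)
-3649/3096 + 1027/(1/(-3493 + Q)) = -3649/3096 + 1027/(1/(-3493 - 279/5)) = -3649*1/3096 + 1027/(1/(-17744/5)) = -3649/3096 + 1027/(-5/17744) = -3649/3096 + 1027*(-17744/5) = -3649/3096 - 18223088/5 = -56418698693/15480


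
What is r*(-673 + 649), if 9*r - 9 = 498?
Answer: -1352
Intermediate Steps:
r = 169/3 (r = 1 + (⅑)*498 = 1 + 166/3 = 169/3 ≈ 56.333)
r*(-673 + 649) = 169*(-673 + 649)/3 = (169/3)*(-24) = -1352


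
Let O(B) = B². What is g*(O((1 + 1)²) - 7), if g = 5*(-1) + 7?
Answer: 18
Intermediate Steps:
g = 2 (g = -5 + 7 = 2)
g*(O((1 + 1)²) - 7) = 2*(((1 + 1)²)² - 7) = 2*((2²)² - 7) = 2*(4² - 7) = 2*(16 - 7) = 2*9 = 18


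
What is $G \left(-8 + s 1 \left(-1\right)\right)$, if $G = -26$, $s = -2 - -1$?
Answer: $182$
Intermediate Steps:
$s = -1$ ($s = -2 + 1 = -1$)
$G \left(-8 + s 1 \left(-1\right)\right) = - 26 \left(-8 + \left(-1\right) 1 \left(-1\right)\right) = - 26 \left(-8 - -1\right) = - 26 \left(-8 + 1\right) = \left(-26\right) \left(-7\right) = 182$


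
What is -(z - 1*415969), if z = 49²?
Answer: 413568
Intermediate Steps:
z = 2401
-(z - 1*415969) = -(2401 - 1*415969) = -(2401 - 415969) = -1*(-413568) = 413568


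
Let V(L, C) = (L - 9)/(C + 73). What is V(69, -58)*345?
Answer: 1380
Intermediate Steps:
V(L, C) = (-9 + L)/(73 + C)
V(69, -58)*345 = ((-9 + 69)/(73 - 58))*345 = (60/15)*345 = ((1/15)*60)*345 = 4*345 = 1380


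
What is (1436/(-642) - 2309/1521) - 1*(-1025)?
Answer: 166204586/162747 ≈ 1021.2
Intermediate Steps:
(1436/(-642) - 2309/1521) - 1*(-1025) = (1436*(-1/642) - 2309*1/1521) + 1025 = (-718/321 - 2309/1521) + 1025 = -611089/162747 + 1025 = 166204586/162747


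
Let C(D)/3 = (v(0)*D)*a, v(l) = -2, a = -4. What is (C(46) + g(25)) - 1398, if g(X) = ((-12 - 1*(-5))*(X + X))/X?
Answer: -308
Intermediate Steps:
C(D) = 24*D (C(D) = 3*(-2*D*(-4)) = 3*(8*D) = 24*D)
g(X) = -14 (g(X) = ((-12 + 5)*(2*X))/X = (-14*X)/X = -14)
(C(46) + g(25)) - 1398 = (24*46 - 14) - 1398 = (1104 - 14) - 1398 = 1090 - 1398 = -308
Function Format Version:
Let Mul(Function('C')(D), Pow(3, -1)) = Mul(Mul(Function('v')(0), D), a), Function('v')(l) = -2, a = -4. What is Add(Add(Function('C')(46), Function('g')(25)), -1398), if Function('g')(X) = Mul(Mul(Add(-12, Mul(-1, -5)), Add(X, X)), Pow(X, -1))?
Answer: -308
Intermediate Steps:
Function('C')(D) = Mul(24, D) (Function('C')(D) = Mul(3, Mul(Mul(-2, D), -4)) = Mul(3, Mul(8, D)) = Mul(24, D))
Function('g')(X) = -14 (Function('g')(X) = Mul(Mul(Add(-12, 5), Mul(2, X)), Pow(X, -1)) = Mul(Mul(-7, Mul(2, X)), Pow(X, -1)) = Mul(Mul(-14, X), Pow(X, -1)) = -14)
Add(Add(Function('C')(46), Function('g')(25)), -1398) = Add(Add(Mul(24, 46), -14), -1398) = Add(Add(1104, -14), -1398) = Add(1090, -1398) = -308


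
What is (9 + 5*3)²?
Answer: 576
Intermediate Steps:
(9 + 5*3)² = (9 + 15)² = 24² = 576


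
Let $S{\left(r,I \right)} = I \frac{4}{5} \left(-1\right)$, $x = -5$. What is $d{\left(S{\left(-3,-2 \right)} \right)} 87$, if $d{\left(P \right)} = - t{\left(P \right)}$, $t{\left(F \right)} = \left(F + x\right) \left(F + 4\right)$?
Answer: $\frac{41412}{25} \approx 1656.5$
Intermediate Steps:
$t{\left(F \right)} = \left(-5 + F\right) \left(4 + F\right)$ ($t{\left(F \right)} = \left(F - 5\right) \left(F + 4\right) = \left(-5 + F\right) \left(4 + F\right)$)
$S{\left(r,I \right)} = - \frac{4 I}{5}$ ($S{\left(r,I \right)} = I 4 \cdot \frac{1}{5} \left(-1\right) = I \frac{4}{5} \left(-1\right) = \frac{4 I}{5} \left(-1\right) = - \frac{4 I}{5}$)
$d{\left(P \right)} = 20 + P - P^{2}$ ($d{\left(P \right)} = - (-20 + P^{2} - P) = 20 + P - P^{2}$)
$d{\left(S{\left(-3,-2 \right)} \right)} 87 = \left(20 - - \frac{8}{5} - \left(\left(- \frac{4}{5}\right) \left(-2\right)\right)^{2}\right) 87 = \left(20 + \frac{8}{5} - \left(\frac{8}{5}\right)^{2}\right) 87 = \left(20 + \frac{8}{5} - \frac{64}{25}\right) 87 = \frac{476}{25} \cdot 87 = \frac{41412}{25}$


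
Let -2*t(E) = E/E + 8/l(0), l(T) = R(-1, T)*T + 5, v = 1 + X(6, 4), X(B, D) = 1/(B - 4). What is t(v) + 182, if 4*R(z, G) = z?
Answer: 1807/10 ≈ 180.70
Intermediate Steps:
X(B, D) = 1/(-4 + B)
v = 3/2 (v = 1 + 1/(-4 + 6) = 1 + 1/2 = 3/2 ≈ 1.5000)
R(z, G) = z/4
l(T) = 5 - T/4 (l(T) = ((1/4)*(-1))*T + 5 = -T/4 + 5 = 5 - T/4)
t(E) = -13/10 (t(E) = -(E/E + 8/(5 - 1/4*0))/2 = -(1 + 8/(5 + 0))/2 = -(1 + 8/5)/2 = -1/2*13/5 = -13/10)
t(v) + 182 = -13/10 + 182 = 1807/10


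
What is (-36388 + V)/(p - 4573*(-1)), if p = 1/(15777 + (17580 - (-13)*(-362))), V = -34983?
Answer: -2044850521/131021024 ≈ -15.607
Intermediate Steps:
p = 1/28651 (p = 1/(15777 + (17580 - 1*4706)) = 1/(15777 + (17580 - 4706)) = 1/(15777 + 12874) = 1/28651 ≈ 3.4903e-5)
(-36388 + V)/(p - 4573*(-1)) = (-36388 - 34983)/(1/28651 - 4573*(-1)) = -71371/(1/28651 + 4573) = -71371/131021024/28651 = -71371*28651/131021024 = -2044850521/131021024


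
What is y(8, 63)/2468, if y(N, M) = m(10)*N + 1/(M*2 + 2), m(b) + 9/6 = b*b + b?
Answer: 111105/315904 ≈ 0.35171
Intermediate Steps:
m(b) = -3/2 + b + b² (m(b) = -3/2 + (b*b + b) = -3/2 + (b² + b) = -3/2 + (b + b²) = -3/2 + b + b²)
y(N, M) = 1/(2 + 2*M) + 217*N/2 (y(N, M) = (-3/2 + 10 + 10²)*N + 1/(M*2 + 2) = (-3/2 + 10 + 100)*N + 1/(2*M + 2) = 217*N/2 + 1/(2 + 2*M) = 1/(2 + 2*M) + 217*N/2)
y(8, 63)/2468 = ((1 + 217*8 + 217*63*8)/(2*(1 + 63)))/2468 = ((½)*(1 + 1736 + 109368)/64)*(1/2468) = ((½)*(1/64)*111105)*(1/2468) = (111105/128)*(1/2468) = 111105/315904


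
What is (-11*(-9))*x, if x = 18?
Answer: 1782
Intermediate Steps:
(-11*(-9))*x = -11*(-9)*18 = 99*18 = 1782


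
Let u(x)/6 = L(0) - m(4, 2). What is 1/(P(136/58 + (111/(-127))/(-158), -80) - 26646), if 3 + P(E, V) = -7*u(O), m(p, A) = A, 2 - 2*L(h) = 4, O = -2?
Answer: -1/26523 ≈ -3.7703e-5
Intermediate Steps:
L(h) = -1 (L(h) = 1 - ½*4 = 1 - 2 = -1)
u(x) = -18 (u(x) = 6*(-1 - 1*2) = 6*(-1 - 2) = 6*(-3) = -18)
P(E, V) = 123 (P(E, V) = -3 - 7*(-18) = -3 + 126 = 123)
1/(P(136/58 + (111/(-127))/(-158), -80) - 26646) = 1/(123 - 26646) = 1/(-26523) = -1/26523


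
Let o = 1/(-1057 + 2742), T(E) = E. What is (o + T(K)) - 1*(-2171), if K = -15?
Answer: 3632861/1685 ≈ 2156.0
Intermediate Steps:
o = 1/1685 ≈ 0.00059347
(o + T(K)) - 1*(-2171) = (1/1685 - 15) - 1*(-2171) = -25274/1685 + 2171 = 3632861/1685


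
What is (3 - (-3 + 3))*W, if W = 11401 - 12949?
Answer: -4644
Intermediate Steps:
W = -1548
(3 - (-3 + 3))*W = (3 - (-3 + 3))*(-1548) = (3 - 1*0)*(-1548) = (3 + 0)*(-1548) = 3*(-1548) = -4644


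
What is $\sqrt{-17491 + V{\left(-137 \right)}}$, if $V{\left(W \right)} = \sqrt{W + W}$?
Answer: $\sqrt{-17491 + i \sqrt{274}} \approx 0.0626 + 132.25 i$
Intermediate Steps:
$V{\left(W \right)} = \sqrt{2} \sqrt{W}$ ($V{\left(W \right)} = \sqrt{2 W} = \sqrt{2} \sqrt{W}$)
$\sqrt{-17491 + V{\left(-137 \right)}} = \sqrt{-17491 + \sqrt{2} \sqrt{-137}} = \sqrt{-17491 + \sqrt{2} i \sqrt{137}} = \sqrt{-17491 + i \sqrt{274}}$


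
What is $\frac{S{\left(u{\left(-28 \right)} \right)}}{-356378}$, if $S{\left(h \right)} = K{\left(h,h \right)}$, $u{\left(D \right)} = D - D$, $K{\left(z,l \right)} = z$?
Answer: $0$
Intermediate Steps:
$u{\left(D \right)} = 0$
$S{\left(h \right)} = h$
$\frac{S{\left(u{\left(-28 \right)} \right)}}{-356378} = \frac{0}{-356378} = 0 \left(- \frac{1}{356378}\right) = 0$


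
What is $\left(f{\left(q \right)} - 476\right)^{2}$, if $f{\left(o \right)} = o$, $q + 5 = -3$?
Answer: $234256$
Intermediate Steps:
$q = -8$ ($q = -5 - 3 = -8$)
$\left(f{\left(q \right)} - 476\right)^{2} = \left(-8 - 476\right)^{2} = \left(-484\right)^{2} = 234256$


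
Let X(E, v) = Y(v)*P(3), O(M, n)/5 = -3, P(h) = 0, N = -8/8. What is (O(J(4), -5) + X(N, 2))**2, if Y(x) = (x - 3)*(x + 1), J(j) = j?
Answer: 225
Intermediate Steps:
N = -1 (N = -8*1/8 = -1)
Y(x) = (1 + x)*(-3 + x) (Y(x) = (-3 + x)*(1 + x) = (1 + x)*(-3 + x))
O(M, n) = -15 (O(M, n) = 5*(-3) = -15)
X(E, v) = 0 (X(E, v) = (-3 + v**2 - 2*v)*0 = 0)
(O(J(4), -5) + X(N, 2))**2 = (-15 + 0)**2 = (-15)**2 = 225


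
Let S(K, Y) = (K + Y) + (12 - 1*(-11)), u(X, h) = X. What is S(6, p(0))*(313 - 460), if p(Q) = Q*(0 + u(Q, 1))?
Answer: -4263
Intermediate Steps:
p(Q) = Q**2 (p(Q) = Q*(0 + Q) = Q*Q = Q**2)
S(K, Y) = 23 + K + Y (S(K, Y) = (K + Y) + (12 + 11) = (K + Y) + 23 = 23 + K + Y)
S(6, p(0))*(313 - 460) = (23 + 6 + 0**2)*(313 - 460) = (23 + 6 + 0)*(-147) = 29*(-147) = -4263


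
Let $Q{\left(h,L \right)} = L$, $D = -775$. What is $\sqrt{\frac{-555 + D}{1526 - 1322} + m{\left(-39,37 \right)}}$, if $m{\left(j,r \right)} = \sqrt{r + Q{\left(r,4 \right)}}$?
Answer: $\frac{\sqrt{-67830 + 10404 \sqrt{41}}}{102} \approx 0.3413 i$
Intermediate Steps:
$m{\left(j,r \right)} = \sqrt{4 + r}$ ($m{\left(j,r \right)} = \sqrt{r + 4} = \sqrt{4 + r}$)
$\sqrt{\frac{-555 + D}{1526 - 1322} + m{\left(-39,37 \right)}} = \sqrt{\frac{-555 - 775}{1526 - 1322} + \sqrt{4 + 37}} = \sqrt{- \frac{1330}{204} + \sqrt{41}} = \sqrt{\left(-1330\right) \frac{1}{204} + \sqrt{41}} = \sqrt{- \frac{665}{102} + \sqrt{41}}$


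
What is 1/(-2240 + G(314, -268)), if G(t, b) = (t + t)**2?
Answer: 1/392144 ≈ 2.5501e-6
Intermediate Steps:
G(t, b) = 4*t**2 (G(t, b) = (2*t)**2 = 4*t**2)
1/(-2240 + G(314, -268)) = 1/(-2240 + 4*314**2) = 1/(-2240 + 4*98596) = 1/(-2240 + 394384) = 1/392144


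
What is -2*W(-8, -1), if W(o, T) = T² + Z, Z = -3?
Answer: 4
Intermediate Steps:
W(o, T) = -3 + T² (W(o, T) = T² - 3 = -3 + T²)
-2*W(-8, -1) = -2*(-3 + (-1)²) = -2*(-3 + 1) = -2*(-2) = 4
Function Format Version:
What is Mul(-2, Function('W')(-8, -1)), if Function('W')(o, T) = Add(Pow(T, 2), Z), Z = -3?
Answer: 4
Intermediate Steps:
Function('W')(o, T) = Add(-3, Pow(T, 2)) (Function('W')(o, T) = Add(Pow(T, 2), -3) = Add(-3, Pow(T, 2)))
Mul(-2, Function('W')(-8, -1)) = Mul(-2, Add(-3, Pow(-1, 2))) = Mul(-2, Add(-3, 1)) = Mul(-2, -2) = 4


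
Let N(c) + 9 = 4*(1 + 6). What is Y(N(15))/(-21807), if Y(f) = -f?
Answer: 19/21807 ≈ 0.00087128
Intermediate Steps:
N(c) = 19 (N(c) = -9 + 4*(1 + 6) = -9 + 4*7 = -9 + 28 = 19)
Y(N(15))/(-21807) = -1*19/(-21807) = -19*(-1/21807) = 19/21807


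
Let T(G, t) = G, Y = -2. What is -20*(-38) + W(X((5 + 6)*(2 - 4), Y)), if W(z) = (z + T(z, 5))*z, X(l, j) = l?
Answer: 1728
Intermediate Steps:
W(z) = 2*z² (W(z) = (z + z)*z = (2*z)*z = 2*z²)
-20*(-38) + W(X((5 + 6)*(2 - 4), Y)) = -20*(-38) + 2*((5 + 6)*(2 - 4))² = 760 + 2*(11*(-2))² = 760 + 2*(-22)² = 760 + 2*484 = 760 + 968 = 1728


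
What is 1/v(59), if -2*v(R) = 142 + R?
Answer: -2/201 ≈ -0.0099503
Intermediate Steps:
v(R) = -71 - R/2 (v(R) = -(142 + R)/2 = -71 - R/2)
1/v(59) = 1/(-71 - ½*59) = 1/(-71 - 59/2) = 1/(-201/2) = -2/201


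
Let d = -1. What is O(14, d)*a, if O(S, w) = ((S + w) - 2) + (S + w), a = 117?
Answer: 2808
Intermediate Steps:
O(S, w) = -2 + 2*S + 2*w (O(S, w) = (-2 + S + w) + (S + w) = -2 + 2*S + 2*w)
O(14, d)*a = (-2 + 2*14 + 2*(-1))*117 = (-2 + 28 - 2)*117 = 24*117 = 2808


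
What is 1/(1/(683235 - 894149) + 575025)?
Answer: 210914/121280822849 ≈ 1.7391e-6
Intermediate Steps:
1/(1/(683235 - 894149) + 575025) = 1/(1/(-210914) + 575025) = 1/(-1/210914 + 575025) = 1/(121280822849/210914) = 210914/121280822849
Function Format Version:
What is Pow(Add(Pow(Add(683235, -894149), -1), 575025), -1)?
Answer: Rational(210914, 121280822849) ≈ 1.7391e-6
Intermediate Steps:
Pow(Add(Pow(Add(683235, -894149), -1), 575025), -1) = Pow(Add(Pow(-210914, -1), 575025), -1) = Pow(Add(Rational(-1, 210914), 575025), -1) = Pow(Rational(121280822849, 210914), -1) = Rational(210914, 121280822849)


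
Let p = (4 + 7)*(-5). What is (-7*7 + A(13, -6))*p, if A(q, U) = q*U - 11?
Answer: 7590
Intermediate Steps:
p = -55 (p = 11*(-5) = -55)
A(q, U) = -11 + U*q (A(q, U) = U*q - 11 = -11 + U*q)
(-7*7 + A(13, -6))*p = (-7*7 + (-11 - 6*13))*(-55) = (-49 + (-11 - 78))*(-55) = (-49 - 89)*(-55) = -138*(-55) = 7590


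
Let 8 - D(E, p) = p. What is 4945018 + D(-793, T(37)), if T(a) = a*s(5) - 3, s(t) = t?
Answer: 4944844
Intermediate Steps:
T(a) = -3 + 5*a (T(a) = a*5 - 3 = 5*a - 3 = -3 + 5*a)
D(E, p) = 8 - p
4945018 + D(-793, T(37)) = 4945018 + (8 - (-3 + 5*37)) = 4945018 + (8 - (-3 + 185)) = 4945018 + (8 - 1*182) = 4945018 + (8 - 182) = 4945018 - 174 = 4944844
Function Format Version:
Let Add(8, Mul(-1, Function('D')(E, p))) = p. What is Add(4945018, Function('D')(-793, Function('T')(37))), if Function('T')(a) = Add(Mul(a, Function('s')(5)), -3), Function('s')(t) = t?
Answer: 4944844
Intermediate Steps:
Function('T')(a) = Add(-3, Mul(5, a)) (Function('T')(a) = Add(Mul(a, 5), -3) = Add(Mul(5, a), -3) = Add(-3, Mul(5, a)))
Function('D')(E, p) = Add(8, Mul(-1, p))
Add(4945018, Function('D')(-793, Function('T')(37))) = Add(4945018, Add(8, Mul(-1, Add(-3, Mul(5, 37))))) = Add(4945018, Add(8, Mul(-1, Add(-3, 185)))) = Add(4945018, Add(8, Mul(-1, 182))) = Add(4945018, Add(8, -182)) = Add(4945018, -174) = 4944844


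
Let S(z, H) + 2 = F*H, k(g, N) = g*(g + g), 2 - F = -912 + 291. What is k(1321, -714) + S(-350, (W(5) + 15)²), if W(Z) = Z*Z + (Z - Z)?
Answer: 4486880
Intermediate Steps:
F = 623 (F = 2 - (-912 + 291) = 2 - 1*(-621) = 2 + 621 = 623)
k(g, N) = 2*g² (k(g, N) = g*(2*g) = 2*g²)
W(Z) = Z² (W(Z) = Z² + 0 = Z²)
S(z, H) = -2 + 623*H
k(1321, -714) + S(-350, (W(5) + 15)²) = 2*1321² + (-2 + 623*(5² + 15)²) = 2*1745041 + (-2 + 623*(25 + 15)²) = 3490082 + (-2 + 623*40²) = 3490082 + (-2 + 623*1600) = 3490082 + (-2 + 996800) = 3490082 + 996798 = 4486880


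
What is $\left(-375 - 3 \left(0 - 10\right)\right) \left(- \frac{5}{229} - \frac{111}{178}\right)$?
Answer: $\frac{9076605}{40762} \approx 222.67$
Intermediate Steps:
$\left(-375 - 3 \left(0 - 10\right)\right) \left(- \frac{5}{229} - \frac{111}{178}\right) = \left(-375 - -30\right) \left(\left(-5\right) \frac{1}{229} - \frac{111}{178}\right) = \left(-375 + 30\right) \left(- \frac{5}{229} - \frac{111}{178}\right) = \left(-345\right) \left(- \frac{26309}{40762}\right) = \frac{9076605}{40762}$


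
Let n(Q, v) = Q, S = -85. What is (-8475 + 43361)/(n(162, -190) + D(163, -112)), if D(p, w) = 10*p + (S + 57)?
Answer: 17443/882 ≈ 19.777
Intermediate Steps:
D(p, w) = -28 + 10*p (D(p, w) = 10*p + (-85 + 57) = 10*p - 28 = -28 + 10*p)
(-8475 + 43361)/(n(162, -190) + D(163, -112)) = (-8475 + 43361)/(162 + (-28 + 10*163)) = 34886/(162 + (-28 + 1630)) = 34886/(162 + 1602) = 34886/1764 = 34886*(1/1764) = 17443/882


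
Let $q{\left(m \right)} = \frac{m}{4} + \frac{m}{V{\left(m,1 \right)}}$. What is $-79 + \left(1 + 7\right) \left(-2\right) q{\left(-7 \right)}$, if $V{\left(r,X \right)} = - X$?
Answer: $-163$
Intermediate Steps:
$q{\left(m \right)} = - \frac{3 m}{4}$ ($q{\left(m \right)} = \frac{m}{4} + \frac{m}{\left(-1\right) 1} = m \frac{1}{4} + \frac{m}{-1} = \frac{m}{4} + m \left(-1\right) = \frac{m}{4} - m = - \frac{3 m}{4}$)
$-79 + \left(1 + 7\right) \left(-2\right) q{\left(-7 \right)} = -79 + \left(1 + 7\right) \left(-2\right) \left(\left(- \frac{3}{4}\right) \left(-7\right)\right) = -79 + 8 \left(-2\right) \frac{21}{4} = -79 - 84 = -163$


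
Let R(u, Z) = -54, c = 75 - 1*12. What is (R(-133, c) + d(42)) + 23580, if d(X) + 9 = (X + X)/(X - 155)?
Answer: 2657337/113 ≈ 23516.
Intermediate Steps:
c = 63 (c = 75 - 12 = 63)
d(X) = -9 + 2*X/(-155 + X) (d(X) = -9 + (X + X)/(X - 155) = -9 + (2*X)/(-155 + X) = -9 + 2*X/(-155 + X))
(R(-133, c) + d(42)) + 23580 = (-54 + (1395 - 7*42)/(-155 + 42)) + 23580 = (-54 + (1395 - 294)/(-113)) + 23580 = (-54 - 1/113*1101) + 23580 = (-54 - 1101/113) + 23580 = -7203/113 + 23580 = 2657337/113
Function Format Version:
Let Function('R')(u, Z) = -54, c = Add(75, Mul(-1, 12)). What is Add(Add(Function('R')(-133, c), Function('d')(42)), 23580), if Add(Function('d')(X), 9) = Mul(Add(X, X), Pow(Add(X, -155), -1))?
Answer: Rational(2657337, 113) ≈ 23516.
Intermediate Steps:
c = 63 (c = Add(75, -12) = 63)
Function('d')(X) = Add(-9, Mul(2, X, Pow(Add(-155, X), -1))) (Function('d')(X) = Add(-9, Mul(Add(X, X), Pow(Add(X, -155), -1))) = Add(-9, Mul(Mul(2, X), Pow(Add(-155, X), -1))) = Add(-9, Mul(2, X, Pow(Add(-155, X), -1))))
Add(Add(Function('R')(-133, c), Function('d')(42)), 23580) = Add(Add(-54, Mul(Pow(Add(-155, 42), -1), Add(1395, Mul(-7, 42)))), 23580) = Add(Add(-54, Mul(Pow(-113, -1), Add(1395, -294))), 23580) = Add(Add(-54, Mul(Rational(-1, 113), 1101)), 23580) = Add(Add(-54, Rational(-1101, 113)), 23580) = Add(Rational(-7203, 113), 23580) = Rational(2657337, 113)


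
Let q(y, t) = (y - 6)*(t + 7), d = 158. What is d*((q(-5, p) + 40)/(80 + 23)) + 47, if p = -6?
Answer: 9423/103 ≈ 91.485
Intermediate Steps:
q(y, t) = (-6 + y)*(7 + t)
d*((q(-5, p) + 40)/(80 + 23)) + 47 = 158*(((-42 - 6*(-6) + 7*(-5) - 6*(-5)) + 40)/(80 + 23)) + 47 = 158*(((-42 + 36 - 35 + 30) + 40)/103) + 47 = 158*((-11 + 40)*(1/103)) + 47 = 158*(29*(1/103)) + 47 = 158*(29/103) + 47 = 4582/103 + 47 = 9423/103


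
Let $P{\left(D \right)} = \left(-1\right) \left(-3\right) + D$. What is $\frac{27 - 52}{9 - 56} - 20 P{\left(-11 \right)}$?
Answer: $\frac{7545}{47} \approx 160.53$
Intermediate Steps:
$P{\left(D \right)} = 3 + D$
$\frac{27 - 52}{9 - 56} - 20 P{\left(-11 \right)} = \frac{27 - 52}{9 - 56} - 20 \left(3 - 11\right) = - \frac{25}{-47} - -160 = \left(-25\right) \left(- \frac{1}{47}\right) + 160 = \frac{25}{47} + 160 = \frac{7545}{47}$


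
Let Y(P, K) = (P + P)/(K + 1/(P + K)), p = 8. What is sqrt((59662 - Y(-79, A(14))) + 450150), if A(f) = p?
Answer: sqrt(2023522354)/63 ≈ 714.03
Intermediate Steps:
A(f) = 8
Y(P, K) = 2*P/(K + 1/(K + P)) (Y(P, K) = (2*P)/(K + 1/(K + P)) = 2*P/(K + 1/(K + P)))
sqrt((59662 - Y(-79, A(14))) + 450150) = sqrt((59662 - 2*(-79)*(8 - 79)/(1 + 8**2 + 8*(-79))) + 450150) = sqrt((59662 - 2*(-79)*(-71)/(1 + 64 - 632)) + 450150) = sqrt((59662 - 2*(-79)*(-71)/(-567)) + 450150) = sqrt((59662 - 2*(-79)*(-1)*(-71)/567) + 450150) = sqrt((59662 - 1*(-11218/567)) + 450150) = sqrt((59662 + 11218/567) + 450150) = sqrt(33839572/567 + 450150) = sqrt(289074622/567) = sqrt(2023522354)/63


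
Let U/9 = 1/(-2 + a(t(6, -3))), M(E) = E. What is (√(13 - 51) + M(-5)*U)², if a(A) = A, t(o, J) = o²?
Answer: (-45 + 34*I*√38)²/1156 ≈ -36.248 - 16.318*I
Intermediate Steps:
U = 9/34 (U = 9/(-2 + 6²) = 9/(-2 + 36) = 9/34 ≈ 0.26471)
(√(13 - 51) + M(-5)*U)² = (√(13 - 51) - 5*9/34)² = (√(-38) - 45/34)² = (I*√38 - 45/34)² = (-45/34 + I*√38)²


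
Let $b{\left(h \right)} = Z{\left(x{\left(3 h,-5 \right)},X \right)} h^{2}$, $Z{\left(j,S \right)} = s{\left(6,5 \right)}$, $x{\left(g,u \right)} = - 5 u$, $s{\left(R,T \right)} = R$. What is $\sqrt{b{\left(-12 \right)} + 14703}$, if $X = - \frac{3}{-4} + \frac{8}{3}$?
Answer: $\sqrt{15567} \approx 124.77$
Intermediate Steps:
$X = \frac{41}{12}$ ($X = \left(-3\right) \left(- \frac{1}{4}\right) + 8 \cdot \frac{1}{3} = \frac{3}{4} + \frac{8}{3} = \frac{41}{12} \approx 3.4167$)
$Z{\left(j,S \right)} = 6$
$b{\left(h \right)} = 6 h^{2}$
$\sqrt{b{\left(-12 \right)} + 14703} = \sqrt{6 \left(-12\right)^{2} + 14703} = \sqrt{6 \cdot 144 + 14703} = \sqrt{864 + 14703} = \sqrt{15567}$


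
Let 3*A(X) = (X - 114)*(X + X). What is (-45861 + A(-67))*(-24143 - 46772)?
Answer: 8036726035/3 ≈ 2.6789e+9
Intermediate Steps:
A(X) = 2*X*(-114 + X)/3 (A(X) = ((X - 114)*(X + X))/3 = ((-114 + X)*(2*X))/3 = (2*X*(-114 + X))/3 = 2*X*(-114 + X)/3)
(-45861 + A(-67))*(-24143 - 46772) = (-45861 + (2/3)*(-67)*(-114 - 67))*(-24143 - 46772) = (-45861 + (2/3)*(-67)*(-181))*(-70915) = (-45861 + 24254/3)*(-70915) = -113329/3*(-70915) = 8036726035/3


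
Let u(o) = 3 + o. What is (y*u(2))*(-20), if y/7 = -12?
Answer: 8400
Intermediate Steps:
y = -84 (y = 7*(-12) = -84)
(y*u(2))*(-20) = -84*(3 + 2)*(-20) = -84*5*(-20) = -420*(-20) = 8400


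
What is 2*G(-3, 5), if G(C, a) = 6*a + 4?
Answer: 68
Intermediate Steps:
G(C, a) = 4 + 6*a
2*G(-3, 5) = 2*(4 + 6*5) = 2*(4 + 30) = 2*34 = 68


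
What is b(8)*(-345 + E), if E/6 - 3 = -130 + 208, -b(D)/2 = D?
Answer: -2256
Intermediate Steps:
b(D) = -2*D
E = 486 (E = 18 + 6*(-130 + 208) = 18 + 6*78 = 18 + 468 = 486)
b(8)*(-345 + E) = (-2*8)*(-345 + 486) = -16*141 = -2256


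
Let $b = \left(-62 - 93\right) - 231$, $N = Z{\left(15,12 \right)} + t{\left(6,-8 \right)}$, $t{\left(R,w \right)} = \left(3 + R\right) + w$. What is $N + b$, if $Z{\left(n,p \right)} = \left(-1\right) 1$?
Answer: $-386$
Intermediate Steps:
$Z{\left(n,p \right)} = -1$
$t{\left(R,w \right)} = 3 + R + w$
$N = 0$ ($N = -1 + \left(3 + 6 - 8\right) = -1 + 1 = 0$)
$b = -386$ ($b = \left(-62 - 93\right) - 231 = -155 - 231 = -386$)
$N + b = 0 - 386 = -386$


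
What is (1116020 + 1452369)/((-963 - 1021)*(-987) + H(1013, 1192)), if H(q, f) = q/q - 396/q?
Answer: 2601778057/1983665321 ≈ 1.3116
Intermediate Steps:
H(q, f) = 1 - 396/q
(1116020 + 1452369)/((-963 - 1021)*(-987) + H(1013, 1192)) = (1116020 + 1452369)/((-963 - 1021)*(-987) + (-396 + 1013)/1013) = 2568389/(-1984*(-987) + (1/1013)*617) = 2568389/(1958208 + 617/1013) = 2568389/(1983665321/1013) = 2568389*(1013/1983665321) = 2601778057/1983665321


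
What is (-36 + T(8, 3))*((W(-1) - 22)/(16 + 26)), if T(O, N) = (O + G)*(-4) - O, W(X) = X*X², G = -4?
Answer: 230/7 ≈ 32.857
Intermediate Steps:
W(X) = X³
T(O, N) = 16 - 5*O (T(O, N) = (O - 4)*(-4) - O = (-4 + O)*(-4) - O = (16 - 4*O) - O = 16 - 5*O)
(-36 + T(8, 3))*((W(-1) - 22)/(16 + 26)) = (-36 + (16 - 5*8))*(((-1)³ - 22)/(16 + 26)) = (-36 + (16 - 40))*((-1 - 22)/42) = (-36 - 24)*(-23*1/42) = -60*(-23/42) = 230/7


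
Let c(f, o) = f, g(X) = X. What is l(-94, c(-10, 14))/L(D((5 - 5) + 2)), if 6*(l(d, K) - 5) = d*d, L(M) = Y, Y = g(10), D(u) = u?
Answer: 4433/30 ≈ 147.77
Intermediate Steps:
Y = 10
L(M) = 10
l(d, K) = 5 + d²/6 (l(d, K) = 5 + (d*d)/6 = 5 + d²/6)
l(-94, c(-10, 14))/L(D((5 - 5) + 2)) = (5 + (⅙)*(-94)²)/10 = (5 + (⅙)*8836)*(⅒) = (5 + 4418/3)*(⅒) = (4433/3)*(⅒) = 4433/30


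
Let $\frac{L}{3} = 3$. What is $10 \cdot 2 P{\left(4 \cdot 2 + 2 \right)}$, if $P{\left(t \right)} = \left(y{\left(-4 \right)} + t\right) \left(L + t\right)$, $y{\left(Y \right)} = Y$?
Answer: $2280$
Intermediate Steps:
$L = 9$ ($L = 3 \cdot 3 = 9$)
$P{\left(t \right)} = \left(-4 + t\right) \left(9 + t\right)$
$10 \cdot 2 P{\left(4 \cdot 2 + 2 \right)} = 10 \cdot 2 \left(-36 + \left(4 \cdot 2 + 2\right)^{2} + 5 \left(4 \cdot 2 + 2\right)\right) = 20 \left(-36 + \left(8 + 2\right)^{2} + 5 \left(8 + 2\right)\right) = 20 \left(-36 + 10^{2} + 5 \cdot 10\right) = 20 \left(-36 + 100 + 50\right) = 20 \cdot 114 = 2280$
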